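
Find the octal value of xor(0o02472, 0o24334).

XOR each oct digit independently (no carries):
  0^2=2, 2^4=6, 4^3=7, 7^3=4, 2^4=6

0o26746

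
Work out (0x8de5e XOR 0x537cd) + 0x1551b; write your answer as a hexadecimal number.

First 0x8de5e XOR 0x537cd = 0xde993.
Add column by column in base 16, right to left:
  3+b = e
  9+1 = a
  9+5 = e
  e+5 = 3 carry 1
  d+1+1 = f

0xf3eae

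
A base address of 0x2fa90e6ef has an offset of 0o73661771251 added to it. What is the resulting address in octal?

0o233126154630

0x2fa90e6ef = 0o137244163357 in octal.
Add column by column in base 8, right to left:
  7+1 = 0 carry 1
  5+5+1 = 3 carry 1
  3+2+1 = 6
  3+1 = 4
  6+7 = 5 carry 1
  1+7+1 = 1 carry 1
  4+1+1 = 6
  4+6 = 2 carry 1
  2+6+1 = 1 carry 1
  7+3+1 = 3 carry 1
  3+7+1 = 3 carry 1
  1+0+1 = 2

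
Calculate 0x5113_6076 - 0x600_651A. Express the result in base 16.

Subtract column by column in base 16:
  6-A → C (borrow)
  7-1-1 → 5
  0-5 → B (borrow)
  6-6-1 → F (borrow)
  3-0-1 → 2
  1-0 → 1
  1-6 → B (borrow)
  5-0-1 → 4

0x4B12FB5C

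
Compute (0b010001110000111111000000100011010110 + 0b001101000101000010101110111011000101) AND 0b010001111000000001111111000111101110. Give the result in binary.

Add column by column in base 2, right to left:
  0+1 = 1
  1+0 = 1
  1+1 = 0 carry 1
  0+0+1 = 1
  1+0 = 1
  0+0 = 0
  1+1 = 0 carry 1
  1+1+1 = 1 carry 1
  0+0+1 = 1
  0+1 = 1
  0+1 = 1
  1+1 = 0 carry 1
  0+0+1 = 1
  0+1 = 1
  0+1 = 1
  0+1 = 1
  0+0 = 0
  0+1 = 1
  1+0 = 1
  1+1 = 0 carry 1
  1+0+1 = 0 carry 1
  1+0+1 = 0 carry 1
  1+0+1 = 0 carry 1
  1+0+1 = 0 carry 1
  0+1+1 = 0 carry 1
  0+0+1 = 1
  0+1 = 1
  0+0 = 0
  1+0 = 1
  1+0 = 1
  1+1 = 0 carry 1
  0+0+1 = 1
  0+1 = 1
  0+1 = 1
  1+0 = 1
Sum = 0b11110110110000001101111011110011011; now AND with 0b010001111000000001111111000111101110:
  011110110110000001101111011110011011
& 010001111000000001111111000111101110
= 010000110000000001101111000110001010

0b10000110000000001101111000110001010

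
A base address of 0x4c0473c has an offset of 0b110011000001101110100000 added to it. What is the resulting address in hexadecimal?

0b110011000001101110100000 = 0xcc1ba0 in hexadecimal.
Add column by column in base 16, right to left:
  c+0 = c
  3+a = d
  7+b = 2 carry 1
  4+1+1 = 6
  0+c = c
  c+c = 8 carry 1
  4+0+1 = 5

0x58c62dc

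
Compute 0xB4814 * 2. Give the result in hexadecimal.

0x169028

Multiply each base-16 digit by 2, carrying:
  4×2 = 8 → write 8
  1×2 = 2 → write 2
  8×2 = 16 → write 0 carry 1
  4×2+1 = 9 → write 9
  B×2 = 22 → write 6 carry 1
  remaining carry: 1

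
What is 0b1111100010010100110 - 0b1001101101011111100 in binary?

0b101110100110101010

Subtract column by column in base 2:
  0-0 → 0
  1-0 → 1
  1-1 → 0
  0-1 → 1 (borrow)
  0-1-1 → 0 (borrow)
  1-1-1 → 1 (borrow)
  0-1-1 → 0 (borrow)
  1-1-1 → 1 (borrow)
  0-0-1 → 1 (borrow)
  0-1-1 → 0 (borrow)
  1-0-1 → 0
  0-1 → 1 (borrow)
  0-1-1 → 0 (borrow)
  0-0-1 → 1 (borrow)
  1-1-1 → 1 (borrow)
  1-1-1 → 1 (borrow)
  1-0-1 → 0
  1-0 → 1
  1-1 → 0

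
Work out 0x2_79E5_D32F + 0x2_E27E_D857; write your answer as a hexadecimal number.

0x55C64AB86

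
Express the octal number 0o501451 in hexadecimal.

Each octal digit is 3 bits: 5=101 0=000 1=001 4=100 5=101 1=001.
Group the bits into nibbles: 0010 1000 0011 0010 1001 → 28329.

0x28329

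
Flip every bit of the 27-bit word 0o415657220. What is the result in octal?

Each oct digit d becomes 7−d:
  4→3, 1→6, 5→2, 6→1, 5→2, 7→0, 2→5, 2→5, 0→7

0o362120557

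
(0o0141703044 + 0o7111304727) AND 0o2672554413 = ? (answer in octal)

0o2252004413

Add column by column in base 8, right to left:
  4+7 = 3 carry 1
  4+2+1 = 7
  0+7 = 7
  3+4 = 7
  0+0 = 0
  7+3 = 2 carry 1
  1+1+1 = 3
  4+1 = 5
  1+1 = 2
  0+7 = 7
Sum = 0o7253207773; now AND with 0o2672554413:
  7&2=2, 2&6=2, 5&7=5, 3&2=2, 2&5=0, 0&5=0, 7&4=4, 7&4=4, 7&1=1, 3&3=3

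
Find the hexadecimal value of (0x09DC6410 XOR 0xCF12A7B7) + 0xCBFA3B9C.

First 0x09DC6410 XOR 0xCF12A7B7 = 0xC6CEC3A7.
Add column by column in base 16, right to left:
  7+C = 3 carry 1
  A+9+1 = 4 carry 1
  3+B+1 = F
  C+3 = F
  E+A = 8 carry 1
  C+F+1 = C carry 1
  6+B+1 = 2 carry 1
  C+C+1 = 9 carry 1
  final carry 1

0x192C8FF43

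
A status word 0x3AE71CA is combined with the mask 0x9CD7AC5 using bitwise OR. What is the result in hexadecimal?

0xBEF7BCF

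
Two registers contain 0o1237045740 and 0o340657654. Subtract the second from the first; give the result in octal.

Subtract column by column in base 8:
  0-4 → 4 (borrow)
  4-5-1 → 6 (borrow)
  7-6-1 → 0
  5-7 → 6 (borrow)
  4-5-1 → 6 (borrow)
  0-6-1 → 1 (borrow)
  7-0-1 → 6
  3-4 → 7 (borrow)
  2-3-1 → 6 (borrow)
  1-0-1 → 0

0o676166064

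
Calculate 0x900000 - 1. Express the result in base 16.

0x8FFFFF

The trailing 5 digits are 0, so subtracting 1 borrows through: they become F and the next digit up decrements.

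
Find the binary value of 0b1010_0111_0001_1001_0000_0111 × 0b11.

0b1111101010100101100010101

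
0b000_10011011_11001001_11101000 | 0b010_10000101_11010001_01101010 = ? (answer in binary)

0b010100111111101100111101010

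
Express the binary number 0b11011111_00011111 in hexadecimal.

0xDF1F

Group the bits into nibbles: 1101 1111 0001 1111 → DF1F.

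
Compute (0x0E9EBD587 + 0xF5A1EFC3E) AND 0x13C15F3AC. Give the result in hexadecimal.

0x400D184

Add column by column in base 16, right to left:
  7+E = 5 carry 1
  8+3+1 = C
  5+C = 1 carry 1
  D+F+1 = D carry 1
  B+E+1 = A carry 1
  E+1+1 = 0 carry 1
  9+A+1 = 4 carry 1
  E+5+1 = 4 carry 1
  0+F+1 = 0 carry 1
  final carry 1
Sum = 0x10440AD1C5; now AND with 0x13C15F3AC:
  1&0=0, 0&1=0, 4&3=0, 4&C=4, 0&1=0, A&5=0, D&F=D, 1&3=1, C&A=8, 5&C=4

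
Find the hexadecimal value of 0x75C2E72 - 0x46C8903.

Subtract column by column in base 16:
  2-3 → F (borrow)
  7-0-1 → 6
  E-9 → 5
  2-8 → A (borrow)
  C-C-1 → F (borrow)
  5-6-1 → E (borrow)
  7-4-1 → 2

0x2EFA56F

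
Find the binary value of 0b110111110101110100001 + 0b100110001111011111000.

Add column by column in base 2, right to left:
  1+0 = 1
  0+0 = 0
  0+0 = 0
  0+1 = 1
  0+1 = 1
  1+1 = 0 carry 1
  0+1+1 = 0 carry 1
  1+1+1 = 1 carry 1
  1+0+1 = 0 carry 1
  1+1+1 = 1 carry 1
  0+1+1 = 0 carry 1
  1+1+1 = 1 carry 1
  0+1+1 = 0 carry 1
  1+0+1 = 0 carry 1
  1+0+1 = 0 carry 1
  1+0+1 = 0 carry 1
  1+1+1 = 1 carry 1
  1+1+1 = 1 carry 1
  0+0+1 = 1
  1+0 = 1
  1+1 = 0 carry 1
  final carry 1

0b1011110000101010011001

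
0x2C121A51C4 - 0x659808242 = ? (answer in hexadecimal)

0x25B899CF82

Subtract column by column in base 16:
  4-2 → 2
  C-4 → 8
  1-2 → F (borrow)
  5-8-1 → C (borrow)
  A-0-1 → 9
  1-8 → 9 (borrow)
  2-9-1 → 8 (borrow)
  1-5-1 → B (borrow)
  C-6-1 → 5
  2-0 → 2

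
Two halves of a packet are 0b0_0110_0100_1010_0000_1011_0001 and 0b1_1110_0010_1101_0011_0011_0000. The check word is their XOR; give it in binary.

0b1100001100111001110000001

XOR bit by bit (1 where the bits differ):
  0011001001010000010110001
^ 1111000101101001100110000
= 1100001100111001110000001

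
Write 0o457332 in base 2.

0b100101111011011010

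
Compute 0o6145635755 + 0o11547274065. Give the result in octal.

0o17715132042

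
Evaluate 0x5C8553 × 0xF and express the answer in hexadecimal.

0x56BCFDD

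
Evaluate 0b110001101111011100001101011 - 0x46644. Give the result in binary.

0b110001100110101001000100111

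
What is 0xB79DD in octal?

0o2674735

Expand each hex digit to 4 bits: B=1011 7=0111 9=1001 D=1101 D=1101.
Group the bits in threes: 010 110 111 100 111 011 101 → 2674735.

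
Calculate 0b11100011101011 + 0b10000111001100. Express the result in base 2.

0b101101010110111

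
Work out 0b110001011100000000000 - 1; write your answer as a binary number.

The trailing 11 digits are 0, so subtracting 1 borrows through: they become 1 and the next digit up decrements.

0b110001011011111111111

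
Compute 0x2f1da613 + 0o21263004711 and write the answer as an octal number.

0o27172327734

0x2f1da613 = 0o5707323023 in octal.
Add column by column in base 8, right to left:
  3+1 = 4
  2+1 = 3
  0+7 = 7
  3+4 = 7
  2+0 = 2
  3+0 = 3
  7+3 = 2 carry 1
  0+6+1 = 7
  7+2 = 1 carry 1
  5+1+1 = 7
  0+2 = 2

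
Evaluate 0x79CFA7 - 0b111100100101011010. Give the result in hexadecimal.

0x76064D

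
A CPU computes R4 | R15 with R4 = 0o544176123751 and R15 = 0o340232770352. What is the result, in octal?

OR each oct digit independently (no carries):
  5|3=7, 4|4=4, 4|0=4, 1|2=3, 7|3=7, 6|2=6, 1|7=7, 2|7=7, 3|0=3, 7|3=7, 5|5=5, 1|2=3

0o744376773753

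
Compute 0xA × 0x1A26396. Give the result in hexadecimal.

0x1057E3DC

Multiply each base-16 digit by 10, carrying:
  6×10 = 60 → write C carry 3
  9×10+3 = 93 → write D carry 5
  3×10+5 = 35 → write 3 carry 2
  6×10+2 = 62 → write E carry 3
  2×10+3 = 23 → write 7 carry 1
  A×10+1 = 101 → write 5 carry 6
  1×10+6 = 16 → write 0 carry 1
  remaining carry: 1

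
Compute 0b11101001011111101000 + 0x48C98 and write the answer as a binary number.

0b100110010010010000000

0x48C98 = 0b1001000110010011000 in binary.
Add column by column in base 2, right to left:
  0+0 = 0
  0+0 = 0
  0+0 = 0
  1+1 = 0 carry 1
  0+1+1 = 0 carry 1
  1+0+1 = 0 carry 1
  1+0+1 = 0 carry 1
  1+1+1 = 1 carry 1
  1+0+1 = 0 carry 1
  1+0+1 = 0 carry 1
  1+1+1 = 1 carry 1
  0+1+1 = 0 carry 1
  1+0+1 = 0 carry 1
  0+0+1 = 1
  0+0 = 0
  1+1 = 0 carry 1
  0+0+1 = 1
  1+0 = 1
  1+1 = 0 carry 1
  1+0+1 = 0 carry 1
  final carry 1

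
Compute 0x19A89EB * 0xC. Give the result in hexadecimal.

Multiply each base-16 digit by 12, carrying:
  B×12 = 132 → write 4 carry 8
  E×12+8 = 176 → write 0 carry 11
  9×12+11 = 119 → write 7 carry 7
  8×12+7 = 103 → write 7 carry 6
  A×12+6 = 126 → write E carry 7
  9×12+7 = 115 → write 3 carry 7
  1×12+7 = 19 → write 3 carry 1
  remaining carry: 1

0x133E7704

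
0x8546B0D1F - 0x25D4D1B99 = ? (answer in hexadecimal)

Subtract column by column in base 16:
  F-9 → 6
  1-9 → 8 (borrow)
  D-B-1 → 1
  0-1 → F (borrow)
  B-D-1 → D (borrow)
  6-4-1 → 1
  4-D → 7 (borrow)
  5-5-1 → F (borrow)
  8-2-1 → 5

0x5F71DF186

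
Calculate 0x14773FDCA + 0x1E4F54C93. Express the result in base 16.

0x32C694A5D

Add column by column in base 16, right to left:
  A+3 = D
  C+9 = 5 carry 1
  D+C+1 = A carry 1
  F+4+1 = 4 carry 1
  3+5+1 = 9
  7+F = 6 carry 1
  7+4+1 = C
  4+E = 2 carry 1
  1+1+1 = 3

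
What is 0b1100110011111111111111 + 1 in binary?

0b1100110100000000000000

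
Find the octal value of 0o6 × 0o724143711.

0o5371127266

Multiply each base-8 digit by 6, carrying:
  1×6 = 6 → write 6
  1×6 = 6 → write 6
  7×6 = 42 → write 2 carry 5
  3×6+5 = 23 → write 7 carry 2
  4×6+2 = 26 → write 2 carry 3
  1×6+3 = 9 → write 1 carry 1
  4×6+1 = 25 → write 1 carry 3
  2×6+3 = 15 → write 7 carry 1
  7×6+1 = 43 → write 3 carry 5
  remaining carry: 5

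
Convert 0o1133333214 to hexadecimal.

0x96db68c

Each octal digit is 3 bits: 1=001 1=001 3=011 3=011 3=011 3=011 3=011 2=010 1=001 4=100.
Group the bits into nibbles: 1001 0110 1101 1011 0110 1000 1100 → 96db68c.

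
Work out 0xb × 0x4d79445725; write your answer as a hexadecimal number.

Multiply each base-16 digit by 11, carrying:
  5×11 = 55 → write 7 carry 3
  2×11+3 = 25 → write 9 carry 1
  7×11+1 = 78 → write e carry 4
  5×11+4 = 59 → write b carry 3
  4×11+3 = 47 → write f carry 2
  4×11+2 = 46 → write e carry 2
  9×11+2 = 101 → write 5 carry 6
  7×11+6 = 83 → write 3 carry 5
  d×11+5 = 148 → write 4 carry 9
  4×11+9 = 53 → write 5 carry 3
  remaining carry: 3

0x35435efbe97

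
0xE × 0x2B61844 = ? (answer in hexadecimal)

0x25F553B8

Multiply each base-16 digit by 14, carrying:
  4×14 = 56 → write 8 carry 3
  4×14+3 = 59 → write B carry 3
  8×14+3 = 115 → write 3 carry 7
  1×14+7 = 21 → write 5 carry 1
  6×14+1 = 85 → write 5 carry 5
  B×14+5 = 159 → write F carry 9
  2×14+9 = 37 → write 5 carry 2
  remaining carry: 2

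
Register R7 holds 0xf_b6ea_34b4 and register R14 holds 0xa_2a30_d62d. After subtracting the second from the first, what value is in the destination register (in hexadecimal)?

0x58cb95e87

Subtract column by column in base 16:
  4-d → 7 (borrow)
  b-2-1 → 8
  4-6 → e (borrow)
  3-d-1 → 5 (borrow)
  a-0-1 → 9
  e-3 → b
  6-a → c (borrow)
  b-2-1 → 8
  f-a → 5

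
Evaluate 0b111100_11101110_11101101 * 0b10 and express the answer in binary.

Multiply each base-2 digit by 2, carrying:
  1×2 = 2 → write 0 carry 1
  0×2+1 = 1 → write 1
  1×2 = 2 → write 0 carry 1
  1×2+1 = 3 → write 1 carry 1
  0×2+1 = 1 → write 1
  1×2 = 2 → write 0 carry 1
  1×2+1 = 3 → write 1 carry 1
  1×2+1 = 3 → write 1 carry 1
  0×2+1 = 1 → write 1
  1×2 = 2 → write 0 carry 1
  1×2+1 = 3 → write 1 carry 1
  1×2+1 = 3 → write 1 carry 1
  0×2+1 = 1 → write 1
  1×2 = 2 → write 0 carry 1
  1×2+1 = 3 → write 1 carry 1
  1×2+1 = 3 → write 1 carry 1
  0×2+1 = 1 → write 1
  0×2 = 0 → write 0
  1×2 = 2 → write 0 carry 1
  1×2+1 = 3 → write 1 carry 1
  1×2+1 = 3 → write 1 carry 1
  1×2+1 = 3 → write 1 carry 1
  remaining carry: 1

0b11110011101110111011010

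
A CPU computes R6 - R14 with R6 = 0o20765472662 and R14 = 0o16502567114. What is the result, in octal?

0o2262703546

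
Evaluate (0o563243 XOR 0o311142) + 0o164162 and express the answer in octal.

First 0o563243 XOR 0o311142 = 0o672301.
Add column by column in base 8, right to left:
  1+2 = 3
  0+6 = 6
  3+1 = 4
  2+4 = 6
  7+6 = 5 carry 1
  6+1+1 = 0 carry 1
  final carry 1

0o1056463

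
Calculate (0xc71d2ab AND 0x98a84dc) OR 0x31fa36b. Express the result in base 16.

0xb1fa3eb

0xc71d2ab AND 0x98a84dc = 0x8008088.
Then OR with 0x31fa36b.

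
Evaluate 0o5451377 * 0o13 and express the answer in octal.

0o75310365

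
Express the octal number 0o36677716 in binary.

Each octal digit is 3 bits: 3=011 6=110 6=110 7=111 7=111 7=111 1=001 6=110.

0b11110110111111111001110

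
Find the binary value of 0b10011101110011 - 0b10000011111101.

Subtract column by column in base 2:
  1-1 → 0
  1-0 → 1
  0-1 → 1 (borrow)
  0-1-1 → 0 (borrow)
  1-1-1 → 1 (borrow)
  1-1-1 → 1 (borrow)
  1-1-1 → 1 (borrow)
  0-1-1 → 0 (borrow)
  1-0-1 → 0
  1-0 → 1
  1-0 → 1
  0-0 → 0
  0-0 → 0
  1-1 → 0

0b11001110110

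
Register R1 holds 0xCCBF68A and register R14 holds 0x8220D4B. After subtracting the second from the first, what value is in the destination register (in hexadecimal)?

0x4A9E93F

Subtract column by column in base 16:
  A-B → F (borrow)
  8-4-1 → 3
  6-D → 9 (borrow)
  F-0-1 → E
  B-2 → 9
  C-2 → A
  C-8 → 4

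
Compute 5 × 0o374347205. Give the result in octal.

0o2356204231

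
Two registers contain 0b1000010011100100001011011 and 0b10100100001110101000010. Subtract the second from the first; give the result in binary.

0b101101111010101100011001

Subtract column by column in base 2:
  1-0 → 1
  1-1 → 0
  0-0 → 0
  1-0 → 1
  1-0 → 1
  0-0 → 0
  1-1 → 0
  0-0 → 0
  0-1 → 1 (borrow)
  0-0-1 → 1 (borrow)
  0-1-1 → 0 (borrow)
  1-1-1 → 1 (borrow)
  0-1-1 → 0 (borrow)
  0-0-1 → 1 (borrow)
  1-0-1 → 0
  1-0 → 1
  1-0 → 1
  0-1 → 1 (borrow)
  0-0-1 → 1 (borrow)
  1-0-1 → 0
  0-1 → 1 (borrow)
  0-0-1 → 1 (borrow)
  0-1-1 → 0 (borrow)
  0-0-1 → 1 (borrow)
  1-0-1 → 0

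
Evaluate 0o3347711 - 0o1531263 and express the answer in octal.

Subtract column by column in base 8:
  1-3 → 6 (borrow)
  1-6-1 → 2 (borrow)
  7-2-1 → 4
  7-1 → 6
  4-3 → 1
  3-5 → 6 (borrow)
  3-1-1 → 1

0o1616426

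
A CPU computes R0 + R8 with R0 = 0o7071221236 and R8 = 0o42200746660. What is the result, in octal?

Add column by column in base 8, right to left:
  6+0 = 6
  3+6 = 1 carry 1
  2+6+1 = 1 carry 1
  1+6+1 = 0 carry 1
  2+4+1 = 7
  2+7 = 1 carry 1
  1+0+1 = 2
  7+0 = 7
  0+2 = 2
  7+2 = 1 carry 1
  0+4+1 = 5

0o51272170116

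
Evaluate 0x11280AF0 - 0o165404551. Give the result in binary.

0b1111010100100000000110000111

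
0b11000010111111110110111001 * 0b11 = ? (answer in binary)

0b1001001000111111100100101011

Multiply each base-2 digit by 3, carrying:
  1×3 = 3 → write 1 carry 1
  0×3+1 = 1 → write 1
  0×3 = 0 → write 0
  1×3 = 3 → write 1 carry 1
  1×3+1 = 4 → write 0 carry 2
  1×3+2 = 5 → write 1 carry 2
  0×3+2 = 2 → write 0 carry 1
  1×3+1 = 4 → write 0 carry 2
  1×3+2 = 5 → write 1 carry 2
  0×3+2 = 2 → write 0 carry 1
  1×3+1 = 4 → write 0 carry 2
  1×3+2 = 5 → write 1 carry 2
  1×3+2 = 5 → write 1 carry 2
  1×3+2 = 5 → write 1 carry 2
  1×3+2 = 5 → write 1 carry 2
  1×3+2 = 5 → write 1 carry 2
  1×3+2 = 5 → write 1 carry 2
  1×3+2 = 5 → write 1 carry 2
  0×3+2 = 2 → write 0 carry 1
  1×3+1 = 4 → write 0 carry 2
  0×3+2 = 2 → write 0 carry 1
  0×3+1 = 1 → write 1
  0×3 = 0 → write 0
  0×3 = 0 → write 0
  1×3 = 3 → write 1 carry 1
  1×3+1 = 4 → write 0 carry 2
  remaining carry: 10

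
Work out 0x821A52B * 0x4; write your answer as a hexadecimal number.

0x208694AC

Multiply each base-16 digit by 4, carrying:
  B×4 = 44 → write C carry 2
  2×4+2 = 10 → write A
  5×4 = 20 → write 4 carry 1
  A×4+1 = 41 → write 9 carry 2
  1×4+2 = 6 → write 6
  2×4 = 8 → write 8
  8×4 = 32 → write 0 carry 2
  remaining carry: 2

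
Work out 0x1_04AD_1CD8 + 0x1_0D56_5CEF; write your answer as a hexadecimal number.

Add column by column in base 16, right to left:
  8+F = 7 carry 1
  D+E+1 = C carry 1
  C+C+1 = 9 carry 1
  1+5+1 = 7
  D+6 = 3 carry 1
  A+5+1 = 0 carry 1
  4+D+1 = 2 carry 1
  0+0+1 = 1
  1+1 = 2

0x2120379C7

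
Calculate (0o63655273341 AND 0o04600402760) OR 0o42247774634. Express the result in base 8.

0o63655273341 AND 0o04600402760 = 0o00600002340.
Then OR with 0o42247774634.

0o42647776774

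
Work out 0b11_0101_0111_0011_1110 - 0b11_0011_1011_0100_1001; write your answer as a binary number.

Subtract column by column in base 2:
  0-1 → 1 (borrow)
  1-0-1 → 0
  1-0 → 1
  1-1 → 0
  1-0 → 1
  1-0 → 1
  0-1 → 1 (borrow)
  0-0-1 → 1 (borrow)
  1-1-1 → 1 (borrow)
  1-1-1 → 1 (borrow)
  1-0-1 → 0
  0-1 → 1 (borrow)
  1-1-1 → 1 (borrow)
  0-1-1 → 0 (borrow)
  1-0-1 → 0
  0-0 → 0
  1-1 → 0
  1-1 → 0

0b1101111110101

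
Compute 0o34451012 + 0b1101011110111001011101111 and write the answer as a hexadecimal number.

0x221C4F9

0o34451012 = 0x72520A in hexadecimal.
0b1101011110111001011101111 = 0x1AF72EF in hexadecimal.
Add column by column in base 16, right to left:
  A+F = 9 carry 1
  0+E+1 = F
  2+2 = 4
  5+7 = C
  2+F = 1 carry 1
  7+A+1 = 2 carry 1
  0+1+1 = 2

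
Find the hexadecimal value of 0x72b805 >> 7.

0xe570

7 bits is not a whole number of base-16 digits; in binary: 11100101011100000000101 >> 7 = 1110010101110000.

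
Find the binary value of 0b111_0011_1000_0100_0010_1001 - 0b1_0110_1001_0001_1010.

0b11100100001101100001111

Subtract column by column in base 2:
  1-0 → 1
  0-1 → 1 (borrow)
  0-0-1 → 1 (borrow)
  1-1-1 → 1 (borrow)
  0-1-1 → 0 (borrow)
  1-0-1 → 0
  0-0 → 0
  0-0 → 0
  0-1 → 1 (borrow)
  0-0-1 → 1 (borrow)
  1-0-1 → 0
  0-1 → 1 (borrow)
  0-0-1 → 1 (borrow)
  0-1-1 → 0 (borrow)
  0-1-1 → 0 (borrow)
  1-0-1 → 0
  1-1 → 0
  1-0 → 1
  0-0 → 0
  0-0 → 0
  1-0 → 1
  1-0 → 1
  1-0 → 1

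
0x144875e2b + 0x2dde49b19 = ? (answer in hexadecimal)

0x4226bf944

Add column by column in base 16, right to left:
  b+9 = 4 carry 1
  2+1+1 = 4
  e+b = 9 carry 1
  5+9+1 = f
  7+4 = b
  8+e = 6 carry 1
  4+d+1 = 2 carry 1
  4+d+1 = 2 carry 1
  1+2+1 = 4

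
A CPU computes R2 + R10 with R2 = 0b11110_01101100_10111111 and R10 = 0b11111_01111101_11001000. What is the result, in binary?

Add column by column in base 2, right to left:
  1+0 = 1
  1+0 = 1
  1+0 = 1
  1+1 = 0 carry 1
  1+0+1 = 0 carry 1
  1+0+1 = 0 carry 1
  0+1+1 = 0 carry 1
  1+1+1 = 1 carry 1
  0+1+1 = 0 carry 1
  0+0+1 = 1
  1+1 = 0 carry 1
  1+1+1 = 1 carry 1
  0+1+1 = 0 carry 1
  1+1+1 = 1 carry 1
  1+1+1 = 1 carry 1
  0+0+1 = 1
  0+1 = 1
  1+1 = 0 carry 1
  1+1+1 = 1 carry 1
  1+1+1 = 1 carry 1
  1+1+1 = 1 carry 1
  final carry 1

0b1111011110101010000111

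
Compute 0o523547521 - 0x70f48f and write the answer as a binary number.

0o523547521 = 0b101010011101100111101010001 in binary.
0x70f48f = 0b11100001111010010001111 in binary.
Subtract column by column in base 2:
  1-1 → 0
  0-1 → 1 (borrow)
  0-1-1 → 0 (borrow)
  0-1-1 → 0 (borrow)
  1-0-1 → 0
  0-0 → 0
  1-0 → 1
  0-1 → 1 (borrow)
  1-0-1 → 0
  1-0 → 1
  1-1 → 0
  1-0 → 1
  0-1 → 1 (borrow)
  0-1-1 → 0 (borrow)
  1-1-1 → 1 (borrow)
  1-1-1 → 1 (borrow)
  0-0-1 → 1 (borrow)
  1-0-1 → 0
  1-0 → 1
  1-0 → 1
  0-1 → 1 (borrow)
  0-1-1 → 0 (borrow)
  1-1-1 → 1 (borrow)
  0-0-1 → 1 (borrow)
  1-0-1 → 0
  0-0 → 0
  1-0 → 1

0b100110111011101101011000010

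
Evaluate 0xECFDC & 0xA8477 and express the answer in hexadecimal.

AND each hex digit independently (no carries):
  E&A=A, C&8=8, F&4=4, D&7=5, C&7=4

0xA8454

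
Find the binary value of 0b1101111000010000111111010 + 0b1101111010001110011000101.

0b11011110010011111010111111

Add column by column in base 2, right to left:
  0+1 = 1
  1+0 = 1
  0+1 = 1
  1+0 = 1
  1+0 = 1
  1+0 = 1
  1+1 = 0 carry 1
  1+1+1 = 1 carry 1
  1+0+1 = 0 carry 1
  0+0+1 = 1
  0+1 = 1
  0+1 = 1
  0+1 = 1
  1+0 = 1
  0+0 = 0
  0+0 = 0
  0+1 = 1
  0+0 = 0
  1+1 = 0 carry 1
  1+1+1 = 1 carry 1
  1+1+1 = 1 carry 1
  1+1+1 = 1 carry 1
  0+0+1 = 1
  1+1 = 0 carry 1
  1+1+1 = 1 carry 1
  final carry 1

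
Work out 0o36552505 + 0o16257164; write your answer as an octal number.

0o55031671

Add column by column in base 8, right to left:
  5+4 = 1 carry 1
  0+6+1 = 7
  5+1 = 6
  2+7 = 1 carry 1
  5+5+1 = 3 carry 1
  5+2+1 = 0 carry 1
  6+6+1 = 5 carry 1
  3+1+1 = 5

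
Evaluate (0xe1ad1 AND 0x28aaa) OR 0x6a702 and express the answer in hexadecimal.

0x6af82

0xe1ad1 AND 0x28aaa = 0x20a80.
Then OR with 0x6a702.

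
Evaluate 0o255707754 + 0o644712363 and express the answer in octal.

0o1122622337

Add column by column in base 8, right to left:
  4+3 = 7
  5+6 = 3 carry 1
  7+3+1 = 3 carry 1
  7+2+1 = 2 carry 1
  0+1+1 = 2
  7+7 = 6 carry 1
  5+4+1 = 2 carry 1
  5+4+1 = 2 carry 1
  2+6+1 = 1 carry 1
  final carry 1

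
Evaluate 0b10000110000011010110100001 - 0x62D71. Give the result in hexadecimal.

0x2120830

0b10000110000011010110100001 = 0x21835A1 in hexadecimal.
Subtract column by column in base 16:
  1-1 → 0
  A-7 → 3
  5-D → 8 (borrow)
  3-2-1 → 0
  8-6 → 2
  1-0 → 1
  2-0 → 2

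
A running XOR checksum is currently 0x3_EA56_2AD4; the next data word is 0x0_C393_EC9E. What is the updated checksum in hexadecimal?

XOR each hex digit independently (no carries):
  3^0=3, E^C=2, A^3=9, 5^9=C, 6^3=5, 2^E=C, A^C=6, D^9=4, 4^E=A

0x329C5C64A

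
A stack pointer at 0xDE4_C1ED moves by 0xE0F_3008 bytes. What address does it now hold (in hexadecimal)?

0x1BF3F1F5

Add column by column in base 16, right to left:
  D+8 = 5 carry 1
  E+0+1 = F
  1+0 = 1
  C+3 = F
  4+F = 3 carry 1
  E+0+1 = F
  D+E = B carry 1
  final carry 1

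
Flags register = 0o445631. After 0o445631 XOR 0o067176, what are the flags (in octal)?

0o422747

XOR each oct digit independently (no carries):
  4^0=4, 4^6=2, 5^7=2, 6^1=7, 3^7=4, 1^6=7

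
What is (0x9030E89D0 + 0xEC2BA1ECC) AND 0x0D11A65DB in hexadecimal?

0xC1082098

Add column by column in base 16, right to left:
  0+C = C
  D+C = 9 carry 1
  9+E+1 = 8 carry 1
  8+1+1 = A
  E+A = 8 carry 1
  0+B+1 = C
  3+2 = 5
  0+C = C
  9+E = 7 carry 1
  final carry 1
Sum = 0x17C5C8A89C; now AND with 0x0D11A65DB:
  1&0=0, 7&0=0, C&D=C, 5&1=1, C&1=0, 8&A=8, A&6=2, 8&5=0, 9&D=9, C&B=8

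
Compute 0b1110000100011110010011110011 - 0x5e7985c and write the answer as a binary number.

0x5e7985c = 0b101111001111001100001011100 in binary.
Subtract column by column in base 2:
  1-0 → 1
  1-0 → 1
  0-1 → 1 (borrow)
  0-1-1 → 0 (borrow)
  1-1-1 → 1 (borrow)
  1-0-1 → 0
  1-1 → 0
  1-0 → 1
  0-0 → 0
  0-0 → 0
  1-0 → 1
  0-1 → 1 (borrow)
  0-1-1 → 0 (borrow)
  1-0-1 → 0
  1-0 → 1
  1-1 → 0
  1-1 → 0
  0-1 → 1 (borrow)
  0-1-1 → 0 (borrow)
  0-0-1 → 1 (borrow)
  1-0-1 → 0
  0-1 → 1 (borrow)
  0-1-1 → 0 (borrow)
  0-1-1 → 0 (borrow)
  0-1-1 → 0 (borrow)
  1-0-1 → 0
  1-1 → 0
  1-0 → 1

0b1000001010100100110010010111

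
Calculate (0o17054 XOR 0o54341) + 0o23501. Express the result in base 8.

0o67016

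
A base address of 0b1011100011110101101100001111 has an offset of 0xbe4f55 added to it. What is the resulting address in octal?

0b1011100011110101101100001111 = 0o1343655417 in octal.
0xbe4f55 = 0o57447525 in octal.
Add column by column in base 8, right to left:
  7+5 = 4 carry 1
  1+2+1 = 4
  4+5 = 1 carry 1
  5+7+1 = 5 carry 1
  5+4+1 = 2 carry 1
  6+4+1 = 3 carry 1
  3+7+1 = 3 carry 1
  4+5+1 = 2 carry 1
  3+0+1 = 4
  1+0 = 1

0o1423325144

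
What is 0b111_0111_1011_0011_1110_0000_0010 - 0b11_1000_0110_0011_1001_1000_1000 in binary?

0b11111101010000010001111010

Subtract column by column in base 2:
  0-0 → 0
  1-0 → 1
  0-0 → 0
  0-1 → 1 (borrow)
  0-0-1 → 1 (borrow)
  0-0-1 → 1 (borrow)
  0-0-1 → 1 (borrow)
  0-1-1 → 0 (borrow)
  0-1-1 → 0 (borrow)
  1-0-1 → 0
  1-0 → 1
  1-1 → 0
  1-1 → 0
  1-1 → 0
  0-0 → 0
  0-0 → 0
  1-0 → 1
  1-1 → 0
  0-1 → 1 (borrow)
  1-0-1 → 0
  1-0 → 1
  1-0 → 1
  1-0 → 1
  0-1 → 1 (borrow)
  1-1-1 → 1 (borrow)
  1-1-1 → 1 (borrow)
  1-0-1 → 0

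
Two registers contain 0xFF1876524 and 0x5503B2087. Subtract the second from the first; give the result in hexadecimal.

0xAA14C449D

Subtract column by column in base 16:
  4-7 → D (borrow)
  2-8-1 → 9 (borrow)
  5-0-1 → 4
  6-2 → 4
  7-B → C (borrow)
  8-3-1 → 4
  1-0 → 1
  F-5 → A
  F-5 → A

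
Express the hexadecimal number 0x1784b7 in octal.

0o5702267

Expand each hex digit to 4 bits: 1=0001 7=0111 8=1000 4=0100 b=1011 7=0111.
Group the bits in threes: 101 111 000 010 010 110 111 → 5702267.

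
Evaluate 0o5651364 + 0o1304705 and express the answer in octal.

0o7156271

Add column by column in base 8, right to left:
  4+5 = 1 carry 1
  6+0+1 = 7
  3+7 = 2 carry 1
  1+4+1 = 6
  5+0 = 5
  6+3 = 1 carry 1
  5+1+1 = 7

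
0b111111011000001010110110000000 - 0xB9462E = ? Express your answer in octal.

0o7651663522

0b111111011000001010110110000000 = 0o7730126600 in octal.
0xB9462E = 0o56243056 in octal.
Subtract column by column in base 8:
  0-6 → 2 (borrow)
  0-5-1 → 2 (borrow)
  6-0-1 → 5
  6-3 → 3
  2-4 → 6 (borrow)
  1-2-1 → 6 (borrow)
  0-6-1 → 1 (borrow)
  3-5-1 → 5 (borrow)
  7-0-1 → 6
  7-0 → 7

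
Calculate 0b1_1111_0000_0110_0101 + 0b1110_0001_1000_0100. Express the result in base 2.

0b101101000111101001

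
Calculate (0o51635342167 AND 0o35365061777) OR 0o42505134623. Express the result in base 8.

0o53725174767

0o51635342167 AND 0o35365061777 = 0o11225040167.
Then OR with 0o42505134623.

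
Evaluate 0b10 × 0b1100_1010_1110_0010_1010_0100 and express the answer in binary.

Multiply each base-2 digit by 2, carrying:
  0×2 = 0 → write 0
  0×2 = 0 → write 0
  1×2 = 2 → write 0 carry 1
  0×2+1 = 1 → write 1
  0×2 = 0 → write 0
  1×2 = 2 → write 0 carry 1
  0×2+1 = 1 → write 1
  1×2 = 2 → write 0 carry 1
  0×2+1 = 1 → write 1
  1×2 = 2 → write 0 carry 1
  0×2+1 = 1 → write 1
  0×2 = 0 → write 0
  0×2 = 0 → write 0
  1×2 = 2 → write 0 carry 1
  1×2+1 = 3 → write 1 carry 1
  1×2+1 = 3 → write 1 carry 1
  0×2+1 = 1 → write 1
  1×2 = 2 → write 0 carry 1
  0×2+1 = 1 → write 1
  1×2 = 2 → write 0 carry 1
  0×2+1 = 1 → write 1
  0×2 = 0 → write 0
  1×2 = 2 → write 0 carry 1
  1×2+1 = 3 → write 1 carry 1
  remaining carry: 1

0b1100101011100010101001000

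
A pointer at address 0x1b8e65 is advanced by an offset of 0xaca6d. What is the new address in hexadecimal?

Add column by column in base 16, right to left:
  5+d = 2 carry 1
  6+6+1 = d
  e+a = 8 carry 1
  8+c+1 = 5 carry 1
  b+a+1 = 6 carry 1
  1+0+1 = 2

0x2658d2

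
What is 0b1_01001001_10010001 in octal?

0o244621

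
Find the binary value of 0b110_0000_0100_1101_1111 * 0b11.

Multiply each base-2 digit by 3, carrying:
  1×3 = 3 → write 1 carry 1
  1×3+1 = 4 → write 0 carry 2
  1×3+2 = 5 → write 1 carry 2
  1×3+2 = 5 → write 1 carry 2
  1×3+2 = 5 → write 1 carry 2
  0×3+2 = 2 → write 0 carry 1
  1×3+1 = 4 → write 0 carry 2
  1×3+2 = 5 → write 1 carry 2
  0×3+2 = 2 → write 0 carry 1
  0×3+1 = 1 → write 1
  1×3 = 3 → write 1 carry 1
  0×3+1 = 1 → write 1
  0×3 = 0 → write 0
  0×3 = 0 → write 0
  0×3 = 0 → write 0
  0×3 = 0 → write 0
  0×3 = 0 → write 0
  1×3 = 3 → write 1 carry 1
  1×3+1 = 4 → write 0 carry 2
  remaining carry: 10

0b100100000111010011101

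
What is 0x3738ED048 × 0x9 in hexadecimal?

0x1F10055288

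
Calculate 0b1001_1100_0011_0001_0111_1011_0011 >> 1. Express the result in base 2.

Right shift by 1: drop the 1 least-significant bit.

0b100111000011000101111011001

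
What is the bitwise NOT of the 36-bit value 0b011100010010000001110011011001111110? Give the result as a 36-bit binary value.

Invert each bit: 011100010010000001110011011001111110 → 100011101101111110001100100110000001.

0b100011101101111110001100100110000001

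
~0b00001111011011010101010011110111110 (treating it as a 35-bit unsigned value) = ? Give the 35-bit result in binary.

0b11110000100100101010101100001000001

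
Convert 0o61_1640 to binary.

Each octal digit is 3 bits: 6=110 1=001 1=001 6=110 4=100 0=000.

0b110001001110100000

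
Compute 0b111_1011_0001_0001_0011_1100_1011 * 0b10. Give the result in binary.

0b1111011000100010011110010110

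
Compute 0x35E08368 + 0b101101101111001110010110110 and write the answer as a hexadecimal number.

0x3B98201E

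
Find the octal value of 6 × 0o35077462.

0o256575454

Multiply each base-8 digit by 6, carrying:
  2×6 = 12 → write 4 carry 1
  6×6+1 = 37 → write 5 carry 4
  4×6+4 = 28 → write 4 carry 3
  7×6+3 = 45 → write 5 carry 5
  7×6+5 = 47 → write 7 carry 5
  0×6+5 = 5 → write 5
  5×6 = 30 → write 6 carry 3
  3×6+3 = 21 → write 5 carry 2
  remaining carry: 2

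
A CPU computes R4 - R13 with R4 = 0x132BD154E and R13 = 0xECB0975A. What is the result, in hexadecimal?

0x460C7DF4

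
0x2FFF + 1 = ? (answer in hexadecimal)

0x3000

The trailing 3 digits are F (max in base 16), so adding 1 cascades: they roll to 0 and the next digit up increments.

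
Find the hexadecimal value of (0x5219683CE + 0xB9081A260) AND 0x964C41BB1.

Add column by column in base 16, right to left:
  E+0 = E
  C+6 = 2 carry 1
  3+2+1 = 6
  8+A = 2 carry 1
  6+1+1 = 8
  9+8 = 1 carry 1
  1+0+1 = 2
  2+9 = B
  5+B = 0 carry 1
  final carry 1
Sum = 0x10B218262E; now AND with 0x964C41BB1:
  1&0=0, 0&9=0, B&6=2, 2&4=0, 1&C=0, 8&4=0, 2&1=0, 6&B=2, 2&B=2, E&1=0

0x20000220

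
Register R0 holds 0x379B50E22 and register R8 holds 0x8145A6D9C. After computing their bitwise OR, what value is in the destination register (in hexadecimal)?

OR each hex digit independently (no carries):
  3|8=B, 7|1=7, 9|4=D, B|5=F, 5|A=F, 0|6=6, E|D=F, 2|9=B, 2|C=E

0xB7DFF6FBE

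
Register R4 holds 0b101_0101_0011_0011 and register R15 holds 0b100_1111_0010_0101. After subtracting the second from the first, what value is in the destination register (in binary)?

Subtract column by column in base 2:
  1-1 → 0
  1-0 → 1
  0-1 → 1 (borrow)
  0-0-1 → 1 (borrow)
  1-0-1 → 0
  1-1 → 0
  0-0 → 0
  0-0 → 0
  1-1 → 0
  0-1 → 1 (borrow)
  1-1-1 → 1 (borrow)
  0-1-1 → 0 (borrow)
  1-0-1 → 0
  0-0 → 0
  1-1 → 0

0b11000001110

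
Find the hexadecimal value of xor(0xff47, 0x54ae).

0xabe9

XOR each hex digit independently (no carries):
  f^5=a, f^4=b, 4^a=e, 7^e=9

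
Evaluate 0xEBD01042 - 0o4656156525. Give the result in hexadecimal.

0xC51732ED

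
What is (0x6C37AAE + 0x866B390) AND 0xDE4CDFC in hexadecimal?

Add column by column in base 16, right to left:
  E+0 = E
  A+9 = 3 carry 1
  A+3+1 = E
  7+B = 2 carry 1
  3+6+1 = A
  C+6 = 2 carry 1
  6+8+1 = F
Sum = 0xF2A2E3E; now AND with 0xDE4CDFC:
  F&D=D, 2&E=2, A&4=0, 2&C=0, E&D=C, 3&F=3, E&C=C

0xD200C3C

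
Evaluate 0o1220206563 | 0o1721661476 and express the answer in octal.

OR each oct digit independently (no carries):
  1|1=1, 2|7=7, 2|2=2, 0|1=1, 2|6=6, 0|6=6, 6|1=7, 5|4=5, 6|7=7, 3|6=7

0o1721667577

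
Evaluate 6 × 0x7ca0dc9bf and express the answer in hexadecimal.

Multiply each base-16 digit by 6, carrying:
  f×6 = 90 → write a carry 5
  b×6+5 = 71 → write 7 carry 4
  9×6+4 = 58 → write a carry 3
  c×6+3 = 75 → write b carry 4
  d×6+4 = 82 → write 2 carry 5
  0×6+5 = 5 → write 5
  a×6 = 60 → write c carry 3
  c×6+3 = 75 → write b carry 4
  7×6+4 = 46 → write e carry 2
  remaining carry: 2

0x2ebc52ba7a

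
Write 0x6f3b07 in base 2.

0b11011110011101100000111

Expand each hex digit to 4 bits: 6=0110 f=1111 3=0011 b=1011 0=0000 7=0111.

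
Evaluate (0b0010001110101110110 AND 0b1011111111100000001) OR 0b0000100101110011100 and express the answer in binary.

0b10101111110011100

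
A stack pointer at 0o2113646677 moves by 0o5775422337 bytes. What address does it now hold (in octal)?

0o10111271236

Add column by column in base 8, right to left:
  7+7 = 6 carry 1
  7+3+1 = 3 carry 1
  6+3+1 = 2 carry 1
  6+2+1 = 1 carry 1
  4+2+1 = 7
  6+4 = 2 carry 1
  3+5+1 = 1 carry 1
  1+7+1 = 1 carry 1
  1+7+1 = 1 carry 1
  2+5+1 = 0 carry 1
  final carry 1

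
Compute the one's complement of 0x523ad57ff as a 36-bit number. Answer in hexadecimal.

0xadc52a800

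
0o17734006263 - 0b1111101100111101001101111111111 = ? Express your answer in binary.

0o17734006263 = 0b1111111011100000000110010110011 in binary.
Subtract column by column in base 2:
  1-1 → 0
  1-1 → 0
  0-1 → 1 (borrow)
  0-1-1 → 0 (borrow)
  1-1-1 → 1 (borrow)
  1-1-1 → 1 (borrow)
  0-1-1 → 0 (borrow)
  1-1-1 → 1 (borrow)
  0-1-1 → 0 (borrow)
  0-1-1 → 0 (borrow)
  1-0-1 → 0
  1-1 → 0
  0-1 → 1 (borrow)
  0-0-1 → 1 (borrow)
  0-0-1 → 1 (borrow)
  0-1-1 → 0 (borrow)
  0-0-1 → 1 (borrow)
  0-1-1 → 0 (borrow)
  0-1-1 → 0 (borrow)
  0-1-1 → 0 (borrow)
  1-1-1 → 1 (borrow)
  1-0-1 → 0
  1-0 → 1
  0-1 → 1 (borrow)
  1-1-1 → 1 (borrow)
  1-0-1 → 0
  1-1 → 0
  1-1 → 0
  1-1 → 0
  1-1 → 0
  1-1 → 0

0b1110100010111000010110100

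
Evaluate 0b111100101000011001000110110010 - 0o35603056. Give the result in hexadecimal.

0x3C2A8B84

0b111100101000011001000110110010 = 0x3CA191B2 in hexadecimal.
0o35603056 = 0x77062E in hexadecimal.
Subtract column by column in base 16:
  2-E → 4 (borrow)
  B-2-1 → 8
  1-6 → B (borrow)
  9-0-1 → 8
  1-7 → A (borrow)
  A-7-1 → 2
  C-0 → C
  3-0 → 3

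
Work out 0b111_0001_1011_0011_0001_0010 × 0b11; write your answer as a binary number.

Multiply each base-2 digit by 3, carrying:
  0×3 = 0 → write 0
  1×3 = 3 → write 1 carry 1
  0×3+1 = 1 → write 1
  0×3 = 0 → write 0
  1×3 = 3 → write 1 carry 1
  0×3+1 = 1 → write 1
  0×3 = 0 → write 0
  0×3 = 0 → write 0
  1×3 = 3 → write 1 carry 1
  1×3+1 = 4 → write 0 carry 2
  0×3+2 = 2 → write 0 carry 1
  0×3+1 = 1 → write 1
  1×3 = 3 → write 1 carry 1
  1×3+1 = 4 → write 0 carry 2
  0×3+2 = 2 → write 0 carry 1
  1×3+1 = 4 → write 0 carry 2
  1×3+2 = 5 → write 1 carry 2
  0×3+2 = 2 → write 0 carry 1
  0×3+1 = 1 → write 1
  0×3 = 0 → write 0
  1×3 = 3 → write 1 carry 1
  1×3+1 = 4 → write 0 carry 2
  1×3+2 = 5 → write 1 carry 2
  remaining carry: 10

0b1010101010001100100110110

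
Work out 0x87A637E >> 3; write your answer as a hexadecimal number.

3 bits is not a whole number of base-16 digits; in binary: 1000011110100110001101111110 >> 3 = 1000011110100110001101111.

0x10F4C6F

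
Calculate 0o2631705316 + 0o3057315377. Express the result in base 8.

Add column by column in base 8, right to left:
  6+7 = 5 carry 1
  1+7+1 = 1 carry 1
  3+3+1 = 7
  5+5 = 2 carry 1
  0+1+1 = 2
  7+3 = 2 carry 1
  1+7+1 = 1 carry 1
  3+5+1 = 1 carry 1
  6+0+1 = 7
  2+3 = 5

0o5711222715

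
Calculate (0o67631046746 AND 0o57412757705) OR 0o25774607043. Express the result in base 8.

0o67774647747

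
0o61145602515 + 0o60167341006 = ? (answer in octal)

Add column by column in base 8, right to left:
  5+6 = 3 carry 1
  1+0+1 = 2
  5+0 = 5
  2+1 = 3
  0+4 = 4
  6+3 = 1 carry 1
  5+7+1 = 5 carry 1
  4+6+1 = 3 carry 1
  1+1+1 = 3
  1+0 = 1
  6+6 = 4 carry 1
  final carry 1

0o141335143523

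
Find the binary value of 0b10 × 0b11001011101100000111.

Multiply each base-2 digit by 2, carrying:
  1×2 = 2 → write 0 carry 1
  1×2+1 = 3 → write 1 carry 1
  1×2+1 = 3 → write 1 carry 1
  0×2+1 = 1 → write 1
  0×2 = 0 → write 0
  0×2 = 0 → write 0
  0×2 = 0 → write 0
  0×2 = 0 → write 0
  1×2 = 2 → write 0 carry 1
  1×2+1 = 3 → write 1 carry 1
  0×2+1 = 1 → write 1
  1×2 = 2 → write 0 carry 1
  1×2+1 = 3 → write 1 carry 1
  1×2+1 = 3 → write 1 carry 1
  0×2+1 = 1 → write 1
  1×2 = 2 → write 0 carry 1
  0×2+1 = 1 → write 1
  0×2 = 0 → write 0
  1×2 = 2 → write 0 carry 1
  1×2+1 = 3 → write 1 carry 1
  remaining carry: 1

0b110010111011000001110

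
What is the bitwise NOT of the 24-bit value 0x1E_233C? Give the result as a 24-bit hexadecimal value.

0xE1DCC3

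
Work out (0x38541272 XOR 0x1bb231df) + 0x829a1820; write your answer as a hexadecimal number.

0xa6803bcd

First 0x38541272 XOR 0x1bb231df = 0x23e623ad.
Add column by column in base 16, right to left:
  d+0 = d
  a+2 = c
  3+8 = b
  2+1 = 3
  6+a = 0 carry 1
  e+9+1 = 8 carry 1
  3+2+1 = 6
  2+8 = a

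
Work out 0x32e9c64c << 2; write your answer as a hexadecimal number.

2 bits is not a whole number of base-16 digits; in binary: 110010111010011100011001001100 << 2 = 11001011101001110001100100110000.

0xcba71930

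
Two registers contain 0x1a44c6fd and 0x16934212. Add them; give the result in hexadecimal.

0x30d8090f

Add column by column in base 16, right to left:
  d+2 = f
  f+1 = 0 carry 1
  6+2+1 = 9
  c+4 = 0 carry 1
  4+3+1 = 8
  4+9 = d
  a+6 = 0 carry 1
  1+1+1 = 3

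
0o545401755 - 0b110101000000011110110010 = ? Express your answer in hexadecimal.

0o545401755 = 0x59603ed in hexadecimal.
0b110101000000011110110010 = 0xd407b2 in hexadecimal.
Subtract column by column in base 16:
  d-2 → b
  e-b → 3
  3-7 → c (borrow)
  0-0-1 → f (borrow)
  6-4-1 → 1
  9-d → c (borrow)
  5-0-1 → 4

0x4c1fc3b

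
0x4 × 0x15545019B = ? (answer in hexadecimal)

Multiply each base-16 digit by 4, carrying:
  B×4 = 44 → write C carry 2
  9×4+2 = 38 → write 6 carry 2
  1×4+2 = 6 → write 6
  0×4 = 0 → write 0
  5×4 = 20 → write 4 carry 1
  4×4+1 = 17 → write 1 carry 1
  5×4+1 = 21 → write 5 carry 1
  5×4+1 = 21 → write 5 carry 1
  1×4+1 = 5 → write 5

0x55514066C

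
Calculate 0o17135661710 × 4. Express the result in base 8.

0o74567307440

Multiply each base-8 digit by 4, carrying:
  0×4 = 0 → write 0
  1×4 = 4 → write 4
  7×4 = 28 → write 4 carry 3
  1×4+3 = 7 → write 7
  6×4 = 24 → write 0 carry 3
  6×4+3 = 27 → write 3 carry 3
  5×4+3 = 23 → write 7 carry 2
  3×4+2 = 14 → write 6 carry 1
  1×4+1 = 5 → write 5
  7×4 = 28 → write 4 carry 3
  1×4+3 = 7 → write 7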